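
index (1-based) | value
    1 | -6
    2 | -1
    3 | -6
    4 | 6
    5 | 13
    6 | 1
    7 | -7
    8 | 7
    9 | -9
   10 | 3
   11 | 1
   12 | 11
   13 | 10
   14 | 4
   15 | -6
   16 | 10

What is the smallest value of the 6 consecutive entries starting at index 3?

-7

Elements at indices 3..8: -6, 6, 13, 1, -7, 7
min(-6, 6, 13, 1, -7, 7) = -7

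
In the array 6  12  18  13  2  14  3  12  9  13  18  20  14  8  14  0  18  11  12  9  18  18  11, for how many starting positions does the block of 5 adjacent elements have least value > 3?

7

[6, 12, 18, 13, 2] → min 2
[12, 18, 13, 2, 14] → min 2
[18, 13, 2, 14, 3] → min 2
[13, 2, 14, 3, 12] → min 2
[2, 14, 3, 12, 9] → min 2
[14, 3, 12, 9, 13] → min 3
[3, 12, 9, 13, 18] → min 3
[12, 9, 13, 18, 20] → min 9  > 3 ✓
[9, 13, 18, 20, 14] → min 9  > 3 ✓
[13, 18, 20, 14, 8] → min 8  > 3 ✓
[18, 20, 14, 8, 14] → min 8  > 3 ✓
[20, 14, 8, 14, 0] → min 0
[14, 8, 14, 0, 18] → min 0
[8, 14, 0, 18, 11] → min 0
[14, 0, 18, 11, 12] → min 0
[0, 18, 11, 12, 9] → min 0
[18, 11, 12, 9, 18] → min 9  > 3 ✓
[11, 12, 9, 18, 18] → min 9  > 3 ✓
[12, 9, 18, 18, 11] → min 9  > 3 ✓
7 windows satisfy the condition.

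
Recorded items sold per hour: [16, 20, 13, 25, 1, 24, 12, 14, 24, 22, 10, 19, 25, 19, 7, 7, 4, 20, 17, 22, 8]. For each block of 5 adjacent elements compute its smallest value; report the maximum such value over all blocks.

Each size-5 window and its min:
[16, 20, 13, 25, 1] → min 1
[20, 13, 25, 1, 24] → min 1
[13, 25, 1, 24, 12] → min 1
[25, 1, 24, 12, 14] → min 1
[1, 24, 12, 14, 24] → min 1
[24, 12, 14, 24, 22] → min 12
[12, 14, 24, 22, 10] → min 10
[14, 24, 22, 10, 19] → min 10
[24, 22, 10, 19, 25] → min 10
[22, 10, 19, 25, 19] → min 10
[10, 19, 25, 19, 7] → min 7
[19, 25, 19, 7, 7] → min 7
[25, 19, 7, 7, 4] → min 4
[19, 7, 7, 4, 20] → min 4
[7, 7, 4, 20, 17] → min 4
[7, 4, 20, 17, 22] → min 4
[4, 20, 17, 22, 8] → min 4
Maximum of these is 12.

12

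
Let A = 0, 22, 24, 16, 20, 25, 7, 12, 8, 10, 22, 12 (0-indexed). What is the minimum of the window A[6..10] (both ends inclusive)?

Elements at indices 6..10: 7, 12, 8, 10, 22
min(7, 12, 8, 10, 22) = 7

7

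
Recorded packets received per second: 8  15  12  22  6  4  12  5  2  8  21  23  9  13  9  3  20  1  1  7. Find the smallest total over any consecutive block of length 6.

37

(8, 15, 12, 22, 6, 4) → sum 67
(15, 12, 22, 6, 4, 12) → sum 71
(12, 22, 6, 4, 12, 5) → sum 61
(22, 6, 4, 12, 5, 2) → sum 51
(6, 4, 12, 5, 2, 8) → sum 37
(4, 12, 5, 2, 8, 21) → sum 52
(12, 5, 2, 8, 21, 23) → sum 71
(5, 2, 8, 21, 23, 9) → sum 68
(2, 8, 21, 23, 9, 13) → sum 76
(8, 21, 23, 9, 13, 9) → sum 83
(21, 23, 9, 13, 9, 3) → sum 78
(23, 9, 13, 9, 3, 20) → sum 77
(9, 13, 9, 3, 20, 1) → sum 55
(13, 9, 3, 20, 1, 1) → sum 47
(9, 3, 20, 1, 1, 7) → sum 41
Smallest of these is 37.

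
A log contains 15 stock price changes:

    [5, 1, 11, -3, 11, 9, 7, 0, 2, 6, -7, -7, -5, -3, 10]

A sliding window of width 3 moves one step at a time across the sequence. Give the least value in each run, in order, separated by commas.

1, -3, -3, -3, 7, 0, 0, 0, -7, -7, -7, -7, -5

[5, 1, 11] → min 1
[1, 11, -3] → min -3
[11, -3, 11] → min -3
[-3, 11, 9] → min -3
[11, 9, 7] → min 7
[9, 7, 0] → min 0
[7, 0, 2] → min 0
[0, 2, 6] → min 0
[2, 6, -7] → min -7
[6, -7, -7] → min -7
[-7, -7, -5] → min -7
[-7, -5, -3] → min -7
[-5, -3, 10] → min -5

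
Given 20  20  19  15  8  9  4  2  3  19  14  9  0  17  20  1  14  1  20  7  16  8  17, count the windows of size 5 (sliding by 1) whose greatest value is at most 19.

[20, 20, 19, 15, 8] → max 20
[20, 19, 15, 8, 9] → max 20
[19, 15, 8, 9, 4] → max 19  ≤ 19 ✓
[15, 8, 9, 4, 2] → max 15  ≤ 19 ✓
[8, 9, 4, 2, 3] → max 9  ≤ 19 ✓
[9, 4, 2, 3, 19] → max 19  ≤ 19 ✓
[4, 2, 3, 19, 14] → max 19  ≤ 19 ✓
[2, 3, 19, 14, 9] → max 19  ≤ 19 ✓
[3, 19, 14, 9, 0] → max 19  ≤ 19 ✓
[19, 14, 9, 0, 17] → max 19  ≤ 19 ✓
[14, 9, 0, 17, 20] → max 20
[9, 0, 17, 20, 1] → max 20
[0, 17, 20, 1, 14] → max 20
[17, 20, 1, 14, 1] → max 20
[20, 1, 14, 1, 20] → max 20
[1, 14, 1, 20, 7] → max 20
[14, 1, 20, 7, 16] → max 20
[1, 20, 7, 16, 8] → max 20
[20, 7, 16, 8, 17] → max 20
8 windows satisfy the condition.

8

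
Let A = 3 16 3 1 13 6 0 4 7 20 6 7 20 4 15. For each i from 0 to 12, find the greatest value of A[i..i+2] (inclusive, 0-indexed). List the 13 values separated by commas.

16, 16, 13, 13, 13, 6, 7, 20, 20, 20, 20, 20, 20

3 16 3 → max 16
16 3 1 → max 16
3 1 13 → max 13
1 13 6 → max 13
13 6 0 → max 13
6 0 4 → max 6
0 4 7 → max 7
4 7 20 → max 20
7 20 6 → max 20
20 6 7 → max 20
6 7 20 → max 20
7 20 4 → max 20
20 4 15 → max 20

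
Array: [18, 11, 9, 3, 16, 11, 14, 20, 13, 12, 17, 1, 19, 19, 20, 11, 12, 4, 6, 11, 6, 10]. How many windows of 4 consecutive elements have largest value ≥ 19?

10

[18, 11, 9, 3] → max 18
[11, 9, 3, 16] → max 16
[9, 3, 16, 11] → max 16
[3, 16, 11, 14] → max 16
[16, 11, 14, 20] → max 20  ≥ 19 ✓
[11, 14, 20, 13] → max 20  ≥ 19 ✓
[14, 20, 13, 12] → max 20  ≥ 19 ✓
[20, 13, 12, 17] → max 20  ≥ 19 ✓
[13, 12, 17, 1] → max 17
[12, 17, 1, 19] → max 19  ≥ 19 ✓
[17, 1, 19, 19] → max 19  ≥ 19 ✓
[1, 19, 19, 20] → max 20  ≥ 19 ✓
[19, 19, 20, 11] → max 20  ≥ 19 ✓
[19, 20, 11, 12] → max 20  ≥ 19 ✓
[20, 11, 12, 4] → max 20  ≥ 19 ✓
[11, 12, 4, 6] → max 12
[12, 4, 6, 11] → max 12
[4, 6, 11, 6] → max 11
[6, 11, 6, 10] → max 11
10 windows satisfy the condition.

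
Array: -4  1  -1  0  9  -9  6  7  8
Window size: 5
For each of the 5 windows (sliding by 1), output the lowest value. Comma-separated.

-4 1 -1 0 9 → min -4
1 -1 0 9 -9 → min -9
-1 0 9 -9 6 → min -9
0 9 -9 6 7 → min -9
9 -9 6 7 8 → min -9

-4, -9, -9, -9, -9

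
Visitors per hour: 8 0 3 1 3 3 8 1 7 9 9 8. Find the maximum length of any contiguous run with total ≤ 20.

add 8: [8] sum 8, len 1
add 0: [8, 0] sum 8, len 2
add 3: [8, 0, 3] sum 11, len 3
add 1: [8, 0, 3, 1] sum 12, len 4
add 3: [8, 0, 3, 1, 3] sum 15, len 5
add 3: [8, 0, 3, 1, 3, 3] sum 18, len 6
add 8: [0, 3, 1, 3, 3, 8] sum 18, len 6
add 1: [0, 3, 1, 3, 3, 8, 1] sum 19, len 7
add 7: [3, 8, 1, 7] sum 19, len 4
add 9: [1, 7, 9] sum 17, len 3
add 9: [9, 9] sum 18, len 2
add 8: [9, 8] sum 17, len 2
Longest length seen: 7.

7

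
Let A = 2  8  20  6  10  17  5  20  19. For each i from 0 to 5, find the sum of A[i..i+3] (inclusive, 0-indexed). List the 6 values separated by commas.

Sliding a size-4 window across the 9 values:
[2, 8, 20, 6] → sum 36
[8, 20, 6, 10] → sum 44
[20, 6, 10, 17] → sum 53
[6, 10, 17, 5] → sum 38
[10, 17, 5, 20] → sum 52
[17, 5, 20, 19] → sum 61

36, 44, 53, 38, 52, 61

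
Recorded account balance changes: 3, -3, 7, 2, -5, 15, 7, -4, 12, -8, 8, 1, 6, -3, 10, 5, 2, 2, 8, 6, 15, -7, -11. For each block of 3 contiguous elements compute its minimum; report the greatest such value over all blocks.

6

[3, -3, 7] → min -3
[-3, 7, 2] → min -3
[7, 2, -5] → min -5
[2, -5, 15] → min -5
[-5, 15, 7] → min -5
[15, 7, -4] → min -4
[7, -4, 12] → min -4
[-4, 12, -8] → min -8
[12, -8, 8] → min -8
[-8, 8, 1] → min -8
[8, 1, 6] → min 1
[1, 6, -3] → min -3
[6, -3, 10] → min -3
[-3, 10, 5] → min -3
[10, 5, 2] → min 2
[5, 2, 2] → min 2
[2, 2, 8] → min 2
[2, 8, 6] → min 2
[8, 6, 15] → min 6
[6, 15, -7] → min -7
[15, -7, -11] → min -11
Greatest of these is 6.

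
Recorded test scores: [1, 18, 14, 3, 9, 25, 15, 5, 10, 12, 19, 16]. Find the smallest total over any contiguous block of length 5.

[1, 18, 14, 3, 9] → sum 45
[18, 14, 3, 9, 25] → sum 69
[14, 3, 9, 25, 15] → sum 66
[3, 9, 25, 15, 5] → sum 57
[9, 25, 15, 5, 10] → sum 64
[25, 15, 5, 10, 12] → sum 67
[15, 5, 10, 12, 19] → sum 61
[5, 10, 12, 19, 16] → sum 62
Smallest of these is 45.

45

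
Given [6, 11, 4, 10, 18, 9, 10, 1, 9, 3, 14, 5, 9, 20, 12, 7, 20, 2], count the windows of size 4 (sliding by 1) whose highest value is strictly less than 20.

10

(6, 11, 4, 10) → max 11  < 20 ✓
(11, 4, 10, 18) → max 18  < 20 ✓
(4, 10, 18, 9) → max 18  < 20 ✓
(10, 18, 9, 10) → max 18  < 20 ✓
(18, 9, 10, 1) → max 18  < 20 ✓
(9, 10, 1, 9) → max 10  < 20 ✓
(10, 1, 9, 3) → max 10  < 20 ✓
(1, 9, 3, 14) → max 14  < 20 ✓
(9, 3, 14, 5) → max 14  < 20 ✓
(3, 14, 5, 9) → max 14  < 20 ✓
(14, 5, 9, 20) → max 20
(5, 9, 20, 12) → max 20
(9, 20, 12, 7) → max 20
(20, 12, 7, 20) → max 20
(12, 7, 20, 2) → max 20
10 windows satisfy the condition.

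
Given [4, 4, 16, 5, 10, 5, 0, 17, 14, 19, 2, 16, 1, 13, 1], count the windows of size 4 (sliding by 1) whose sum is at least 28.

11

4 4 16 5 → sum 29  ≥ 28 ✓
4 16 5 10 → sum 35  ≥ 28 ✓
16 5 10 5 → sum 36  ≥ 28 ✓
5 10 5 0 → sum 20
10 5 0 17 → sum 32  ≥ 28 ✓
5 0 17 14 → sum 36  ≥ 28 ✓
0 17 14 19 → sum 50  ≥ 28 ✓
17 14 19 2 → sum 52  ≥ 28 ✓
14 19 2 16 → sum 51  ≥ 28 ✓
19 2 16 1 → sum 38  ≥ 28 ✓
2 16 1 13 → sum 32  ≥ 28 ✓
16 1 13 1 → sum 31  ≥ 28 ✓
11 windows satisfy the condition.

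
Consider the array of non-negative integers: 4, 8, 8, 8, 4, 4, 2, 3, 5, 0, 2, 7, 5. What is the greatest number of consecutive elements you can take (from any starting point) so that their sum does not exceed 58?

add 4: [4] sum 4, len 1
add 8: [4, 8] sum 12, len 2
add 8: [4, 8, 8] sum 20, len 3
add 8: [4, 8, 8, 8] sum 28, len 4
add 4: [4, 8, 8, 8, 4] sum 32, len 5
add 4: [4, 8, 8, 8, 4, 4] sum 36, len 6
add 2: [4, 8, 8, 8, 4, 4, 2] sum 38, len 7
add 3: [4, 8, 8, 8, 4, 4, 2, 3] sum 41, len 8
add 5: [4, 8, 8, 8, 4, 4, 2, 3, 5] sum 46, len 9
add 0: [4, 8, 8, 8, 4, 4, 2, 3, 5, 0] sum 46, len 10
add 2: [4, 8, 8, 8, 4, 4, 2, 3, 5, 0, 2] sum 48, len 11
add 7: [4, 8, 8, 8, 4, 4, 2, 3, 5, 0, 2, 7] sum 55, len 12
add 5: [8, 8, 8, 4, 4, 2, 3, 5, 0, 2, 7, 5] sum 56, len 12
Longest length seen: 12.

12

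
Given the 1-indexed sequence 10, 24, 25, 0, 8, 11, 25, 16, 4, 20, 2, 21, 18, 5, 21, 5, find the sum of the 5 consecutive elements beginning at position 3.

69

Elements at indices 3..7: 25, 0, 8, 11, 25
sum(25, 0, 8, 11, 25) = 69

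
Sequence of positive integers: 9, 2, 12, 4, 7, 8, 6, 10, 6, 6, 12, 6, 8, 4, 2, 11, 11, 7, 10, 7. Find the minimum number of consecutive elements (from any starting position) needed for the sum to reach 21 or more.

2

add 9: running sum 9 < 21
add 2: running sum 11 < 21
add 12: shortest ending here [9, 2, 12] sum 23, len 3
add 4: shortest ending here [9, 2, 12, 4] sum 27, len 4
add 7: shortest ending here [12, 4, 7] sum 23, len 3
add 8: shortest ending here [12, 4, 7, 8] sum 31, len 4
add 6: shortest ending here [7, 8, 6] sum 21, len 3
add 10: shortest ending here [8, 6, 10] sum 24, len 3
add 6: shortest ending here [6, 10, 6] sum 22, len 3
add 6: shortest ending here [10, 6, 6] sum 22, len 3
add 12: shortest ending here [6, 6, 12] sum 24, len 3
add 6: shortest ending here [6, 12, 6] sum 24, len 3
add 8: shortest ending here [12, 6, 8] sum 26, len 3
add 4: shortest ending here [12, 6, 8, 4] sum 30, len 4
add 2: shortest ending here [12, 6, 8, 4, 2] sum 32, len 5
add 11: shortest ending here [8, 4, 2, 11] sum 25, len 4
add 11: shortest ending here [11, 11] sum 22, len 2
add 7: shortest ending here [11, 11, 7] sum 29, len 3
add 10: shortest ending here [11, 7, 10] sum 28, len 3
add 7: shortest ending here [7, 10, 7] sum 24, len 3
Shortest qualifying length: 2.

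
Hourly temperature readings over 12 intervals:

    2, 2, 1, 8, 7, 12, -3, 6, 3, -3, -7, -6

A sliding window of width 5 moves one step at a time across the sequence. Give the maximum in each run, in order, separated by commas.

8, 12, 12, 12, 12, 12, 6, 6

(2, 2, 1, 8, 7) → max 8
(2, 1, 8, 7, 12) → max 12
(1, 8, 7, 12, -3) → max 12
(8, 7, 12, -3, 6) → max 12
(7, 12, -3, 6, 3) → max 12
(12, -3, 6, 3, -3) → max 12
(-3, 6, 3, -3, -7) → max 6
(6, 3, -3, -7, -6) → max 6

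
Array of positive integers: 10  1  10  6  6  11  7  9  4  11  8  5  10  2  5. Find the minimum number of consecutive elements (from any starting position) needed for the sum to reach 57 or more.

8

Extend right; whenever the sum reaches 57, record the length and shrink from the left:
add 10: running sum 10 < 57
add 1: running sum 11 < 57
add 10: running sum 21 < 57
add 6: running sum 27 < 57
add 6: running sum 33 < 57
add 11: running sum 44 < 57
add 7: running sum 51 < 57
end 7: [10, 1, 10, 6, 6, 11, 7, 9] sum 60, len 8
end 8: [10, 1, 10, 6, 6, 11, 7, 9, 4] sum 64, len 9
end 9: [10, 6, 6, 11, 7, 9, 4, 11] sum 64, len 8
end 10: [6, 6, 11, 7, 9, 4, 11, 8] sum 62, len 8
end 11: [6, 11, 7, 9, 4, 11, 8, 5] sum 61, len 8
end 12: [11, 7, 9, 4, 11, 8, 5, 10] sum 65, len 8
end 13: [11, 7, 9, 4, 11, 8, 5, 10, 2] sum 67, len 9
end 14: [7, 9, 4, 11, 8, 5, 10, 2, 5] sum 61, len 9
Shortest qualifying length: 8.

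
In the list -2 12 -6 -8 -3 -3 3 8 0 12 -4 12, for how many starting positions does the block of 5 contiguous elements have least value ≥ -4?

4

-2 12 -6 -8 -3 → min -8
12 -6 -8 -3 -3 → min -8
-6 -8 -3 -3 3 → min -8
-8 -3 -3 3 8 → min -8
-3 -3 3 8 0 → min -3  ≥ -4 ✓
-3 3 8 0 12 → min -3  ≥ -4 ✓
3 8 0 12 -4 → min -4  ≥ -4 ✓
8 0 12 -4 12 → min -4  ≥ -4 ✓
4 windows satisfy the condition.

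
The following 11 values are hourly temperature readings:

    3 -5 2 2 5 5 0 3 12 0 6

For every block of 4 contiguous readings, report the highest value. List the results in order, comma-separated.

(3, -5, 2, 2) → max 3
(-5, 2, 2, 5) → max 5
(2, 2, 5, 5) → max 5
(2, 5, 5, 0) → max 5
(5, 5, 0, 3) → max 5
(5, 0, 3, 12) → max 12
(0, 3, 12, 0) → max 12
(3, 12, 0, 6) → max 12

3, 5, 5, 5, 5, 12, 12, 12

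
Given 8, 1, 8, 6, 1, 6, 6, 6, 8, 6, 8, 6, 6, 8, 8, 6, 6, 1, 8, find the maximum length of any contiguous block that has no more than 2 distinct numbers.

12

Extend right; when distinct count exceeds 2, shrink from the left:
add 8: window [8] (1 distinct), len 1
add 1: window [8, 1] (2 distinct), len 2
add 8: window [8, 1, 8] (2 distinct), len 3
add 6: window [8, 6] (2 distinct), len 2
add 1: window [6, 1] (2 distinct), len 2
add 6: window [6, 1, 6] (2 distinct), len 3
add 6: window [6, 1, 6, 6] (2 distinct), len 4
add 6: window [6, 1, 6, 6, 6] (2 distinct), len 5
add 8: window [6, 6, 6, 8] (2 distinct), len 4
add 6: window [6, 6, 6, 8, 6] (2 distinct), len 5
add 8: window [6, 6, 6, 8, 6, 8] (2 distinct), len 6
add 6: window [6, 6, 6, 8, 6, 8, 6] (2 distinct), len 7
add 6: window [6, 6, 6, 8, 6, 8, 6, 6] (2 distinct), len 8
add 8: window [6, 6, 6, 8, 6, 8, 6, 6, 8] (2 distinct), len 9
add 8: window [6, 6, 6, 8, 6, 8, 6, 6, 8, 8] (2 distinct), len 10
add 6: window [6, 6, 6, 8, 6, 8, 6, 6, 8, 8, 6] (2 distinct), len 11
add 6: window [6, 6, 6, 8, 6, 8, 6, 6, 8, 8, 6, 6] (2 distinct), len 12
add 1: window [6, 6, 1] (2 distinct), len 3
add 8: window [1, 8] (2 distinct), len 2
Longest length with ≤2 distinct: 12.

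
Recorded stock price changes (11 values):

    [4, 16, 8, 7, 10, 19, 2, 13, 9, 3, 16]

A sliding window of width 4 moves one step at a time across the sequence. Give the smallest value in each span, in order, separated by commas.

Sliding a size-4 window across the 11 values:
(4, 16, 8, 7) → min 4
(16, 8, 7, 10) → min 7
(8, 7, 10, 19) → min 7
(7, 10, 19, 2) → min 2
(10, 19, 2, 13) → min 2
(19, 2, 13, 9) → min 2
(2, 13, 9, 3) → min 2
(13, 9, 3, 16) → min 3

4, 7, 7, 2, 2, 2, 2, 3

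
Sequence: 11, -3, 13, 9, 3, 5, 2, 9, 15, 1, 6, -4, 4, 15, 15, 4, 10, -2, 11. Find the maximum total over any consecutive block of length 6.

53

Each size-6 window and its sum:
11 -3 13 9 3 5 → sum 38
-3 13 9 3 5 2 → sum 29
13 9 3 5 2 9 → sum 41
9 3 5 2 9 15 → sum 43
3 5 2 9 15 1 → sum 35
5 2 9 15 1 6 → sum 38
2 9 15 1 6 -4 → sum 29
9 15 1 6 -4 4 → sum 31
15 1 6 -4 4 15 → sum 37
1 6 -4 4 15 15 → sum 37
6 -4 4 15 15 4 → sum 40
-4 4 15 15 4 10 → sum 44
4 15 15 4 10 -2 → sum 46
15 15 4 10 -2 11 → sum 53
Maximum of these is 53.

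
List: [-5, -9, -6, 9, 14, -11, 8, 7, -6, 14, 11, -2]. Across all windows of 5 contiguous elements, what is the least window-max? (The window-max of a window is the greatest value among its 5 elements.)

(-5, -9, -6, 9, 14) → max 14
(-9, -6, 9, 14, -11) → max 14
(-6, 9, 14, -11, 8) → max 14
(9, 14, -11, 8, 7) → max 14
(14, -11, 8, 7, -6) → max 14
(-11, 8, 7, -6, 14) → max 14
(8, 7, -6, 14, 11) → max 14
(7, -6, 14, 11, -2) → max 14
Least of these is 14.

14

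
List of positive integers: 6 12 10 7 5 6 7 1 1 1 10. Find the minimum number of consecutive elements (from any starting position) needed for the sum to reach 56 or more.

10

add 6: running sum 6 < 56
add 12: running sum 18 < 56
add 10: running sum 28 < 56
add 7: running sum 35 < 56
add 5: running sum 40 < 56
add 6: running sum 46 < 56
add 7: running sum 53 < 56
add 1: running sum 54 < 56
add 1: running sum 55 < 56
add 1: shortest ending here [6, 12, 10, 7, 5, 6, 7, 1, 1, 1] sum 56, len 10
add 10: shortest ending here [12, 10, 7, 5, 6, 7, 1, 1, 1, 10] sum 60, len 10
Shortest qualifying length: 10.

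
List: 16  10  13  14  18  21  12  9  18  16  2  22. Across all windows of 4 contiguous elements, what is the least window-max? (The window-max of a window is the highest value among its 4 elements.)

16 10 13 14 → max 16
10 13 14 18 → max 18
13 14 18 21 → max 21
14 18 21 12 → max 21
18 21 12 9 → max 21
21 12 9 18 → max 21
12 9 18 16 → max 18
9 18 16 2 → max 18
18 16 2 22 → max 22
Least of these is 16.

16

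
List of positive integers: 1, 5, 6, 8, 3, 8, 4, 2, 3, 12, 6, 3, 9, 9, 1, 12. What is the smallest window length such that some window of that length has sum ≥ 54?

8

add 1: running sum 1 < 54
add 5: running sum 6 < 54
add 6: running sum 12 < 54
add 8: running sum 20 < 54
add 3: running sum 23 < 54
add 8: running sum 31 < 54
add 4: running sum 35 < 54
add 2: running sum 37 < 54
add 3: running sum 40 < 54
add 12: running sum 52 < 54
end 10: [5, 6, 8, 3, 8, 4, 2, 3, 12, 6] sum 57, len 10
end 11: [6, 8, 3, 8, 4, 2, 3, 12, 6, 3] sum 55, len 10
end 12: [8, 3, 8, 4, 2, 3, 12, 6, 3, 9] sum 58, len 10
end 13: [8, 4, 2, 3, 12, 6, 3, 9, 9] sum 56, len 9
end 14: [8, 4, 2, 3, 12, 6, 3, 9, 9, 1] sum 57, len 10
end 15: [3, 12, 6, 3, 9, 9, 1, 12] sum 55, len 8
Shortest qualifying length: 8.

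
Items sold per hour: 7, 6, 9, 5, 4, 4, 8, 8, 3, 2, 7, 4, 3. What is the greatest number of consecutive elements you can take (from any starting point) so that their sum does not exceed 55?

add 7: [7] sum 7, len 1
add 6: [7, 6] sum 13, len 2
add 9: [7, 6, 9] sum 22, len 3
add 5: [7, 6, 9, 5] sum 27, len 4
add 4: [7, 6, 9, 5, 4] sum 31, len 5
add 4: [7, 6, 9, 5, 4, 4] sum 35, len 6
add 8: [7, 6, 9, 5, 4, 4, 8] sum 43, len 7
add 8: [7, 6, 9, 5, 4, 4, 8, 8] sum 51, len 8
add 3: [7, 6, 9, 5, 4, 4, 8, 8, 3] sum 54, len 9
add 2: [6, 9, 5, 4, 4, 8, 8, 3, 2] sum 49, len 9
add 7: [9, 5, 4, 4, 8, 8, 3, 2, 7] sum 50, len 9
add 4: [9, 5, 4, 4, 8, 8, 3, 2, 7, 4] sum 54, len 10
add 3: [5, 4, 4, 8, 8, 3, 2, 7, 4, 3] sum 48, len 10
Longest length seen: 10.

10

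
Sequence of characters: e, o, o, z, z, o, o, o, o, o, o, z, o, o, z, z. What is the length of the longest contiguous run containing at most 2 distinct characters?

add e: window [e] (1 distinct), len 1
add o: window [e, o] (2 distinct), len 2
add o: window [e, o, o] (2 distinct), len 3
add z: window [o, o, z] (2 distinct), len 3
add z: window [o, o, z, z] (2 distinct), len 4
add o: window [o, o, z, z, o] (2 distinct), len 5
add o: window [o, o, z, z, o, o] (2 distinct), len 6
add o: window [o, o, z, z, o, o, o] (2 distinct), len 7
add o: window [o, o, z, z, o, o, o, o] (2 distinct), len 8
add o: window [o, o, z, z, o, o, o, o, o] (2 distinct), len 9
add o: window [o, o, z, z, o, o, o, o, o, o] (2 distinct), len 10
add z: window [o, o, z, z, o, o, o, o, o, o, z] (2 distinct), len 11
add o: window [o, o, z, z, o, o, o, o, o, o, z, o] (2 distinct), len 12
add o: window [o, o, z, z, o, o, o, o, o, o, z, o, o] (2 distinct), len 13
add z: window [o, o, z, z, o, o, o, o, o, o, z, o, o, z] (2 distinct), len 14
add z: window [o, o, z, z, o, o, o, o, o, o, z, o, o, z, z] (2 distinct), len 15
Longest length with ≤2 distinct: 15.

15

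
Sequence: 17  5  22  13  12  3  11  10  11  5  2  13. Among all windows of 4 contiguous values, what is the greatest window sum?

Each size-4 window and its sum:
[17, 5, 22, 13] → sum 57
[5, 22, 13, 12] → sum 52
[22, 13, 12, 3] → sum 50
[13, 12, 3, 11] → sum 39
[12, 3, 11, 10] → sum 36
[3, 11, 10, 11] → sum 35
[11, 10, 11, 5] → sum 37
[10, 11, 5, 2] → sum 28
[11, 5, 2, 13] → sum 31
Greatest of these is 57.

57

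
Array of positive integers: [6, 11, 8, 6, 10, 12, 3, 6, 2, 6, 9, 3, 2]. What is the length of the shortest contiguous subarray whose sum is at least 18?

add 6: running sum 6 < 18
add 11: running sum 17 < 18
add 8: shortest ending here [11, 8] sum 19, len 2
add 6: shortest ending here [11, 8, 6] sum 25, len 3
add 10: shortest ending here [8, 6, 10] sum 24, len 3
add 12: shortest ending here [10, 12] sum 22, len 2
add 3: shortest ending here [10, 12, 3] sum 25, len 3
add 6: shortest ending here [12, 3, 6] sum 21, len 3
add 2: shortest ending here [12, 3, 6, 2] sum 23, len 4
add 6: shortest ending here [12, 3, 6, 2, 6] sum 29, len 5
add 9: shortest ending here [6, 2, 6, 9] sum 23, len 4
add 3: shortest ending here [6, 9, 3] sum 18, len 3
add 2: shortest ending here [6, 9, 3, 2] sum 20, len 4
Shortest qualifying length: 2.

2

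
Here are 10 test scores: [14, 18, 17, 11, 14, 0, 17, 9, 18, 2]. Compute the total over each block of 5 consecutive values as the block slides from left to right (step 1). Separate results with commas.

Sliding a size-5 window across the 10 values:
[14, 18, 17, 11, 14] → sum 74
[18, 17, 11, 14, 0] → sum 60
[17, 11, 14, 0, 17] → sum 59
[11, 14, 0, 17, 9] → sum 51
[14, 0, 17, 9, 18] → sum 58
[0, 17, 9, 18, 2] → sum 46

74, 60, 59, 51, 58, 46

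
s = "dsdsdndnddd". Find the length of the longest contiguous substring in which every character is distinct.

[d] len 1
[d, s] len 2
[s, d] len 2
[d, s] len 2
[s, d] len 2
[s, d, n] len 3
[n, d] len 2
[d, n] len 2
[n, d] len 2
[d] len 1
[d] len 1
Longest all-distinct length: 3.

3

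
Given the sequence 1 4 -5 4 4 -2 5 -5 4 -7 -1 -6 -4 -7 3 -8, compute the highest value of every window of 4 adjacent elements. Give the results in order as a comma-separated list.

4, 4, 4, 5, 5, 5, 5, 4, 4, -1, -1, 3, 3

[1, 4, -5, 4] → max 4
[4, -5, 4, 4] → max 4
[-5, 4, 4, -2] → max 4
[4, 4, -2, 5] → max 5
[4, -2, 5, -5] → max 5
[-2, 5, -5, 4] → max 5
[5, -5, 4, -7] → max 5
[-5, 4, -7, -1] → max 4
[4, -7, -1, -6] → max 4
[-7, -1, -6, -4] → max -1
[-1, -6, -4, -7] → max -1
[-6, -4, -7, 3] → max 3
[-4, -7, 3, -8] → max 3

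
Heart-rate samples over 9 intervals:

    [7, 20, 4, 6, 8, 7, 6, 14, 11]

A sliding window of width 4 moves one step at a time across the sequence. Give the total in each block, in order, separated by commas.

Sliding a size-4 window across the 9 values:
7 20 4 6 → sum 37
20 4 6 8 → sum 38
4 6 8 7 → sum 25
6 8 7 6 → sum 27
8 7 6 14 → sum 35
7 6 14 11 → sum 38

37, 38, 25, 27, 35, 38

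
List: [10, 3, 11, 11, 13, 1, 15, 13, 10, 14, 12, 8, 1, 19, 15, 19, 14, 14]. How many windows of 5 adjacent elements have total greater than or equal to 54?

(10, 3, 11, 11, 13) → sum 48
(3, 11, 11, 13, 1) → sum 39
(11, 11, 13, 1, 15) → sum 51
(11, 13, 1, 15, 13) → sum 53
(13, 1, 15, 13, 10) → sum 52
(1, 15, 13, 10, 14) → sum 53
(15, 13, 10, 14, 12) → sum 64  ≥ 54 ✓
(13, 10, 14, 12, 8) → sum 57  ≥ 54 ✓
(10, 14, 12, 8, 1) → sum 45
(14, 12, 8, 1, 19) → sum 54  ≥ 54 ✓
(12, 8, 1, 19, 15) → sum 55  ≥ 54 ✓
(8, 1, 19, 15, 19) → sum 62  ≥ 54 ✓
(1, 19, 15, 19, 14) → sum 68  ≥ 54 ✓
(19, 15, 19, 14, 14) → sum 81  ≥ 54 ✓
7 windows satisfy the condition.

7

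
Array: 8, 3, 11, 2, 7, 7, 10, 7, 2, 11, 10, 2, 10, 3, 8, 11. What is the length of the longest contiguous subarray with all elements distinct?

5

add 8: [8] len 1
add 3: [8, 3] len 2
add 11: [8, 3, 11] len 3
add 2: [8, 3, 11, 2] len 4
add 7: [8, 3, 11, 2, 7] len 5
add 7 (repeat 7, move left end past it): [7] len 1
add 10: [7, 10] len 2
add 7 (repeat 7, move left end past it): [10, 7] len 2
add 2: [10, 7, 2] len 3
add 11: [10, 7, 2, 11] len 4
add 10 (repeat 10, move left end past it): [7, 2, 11, 10] len 4
add 2 (repeat 2, move left end past it): [11, 10, 2] len 3
add 10 (repeat 10, move left end past it): [2, 10] len 2
add 3: [2, 10, 3] len 3
add 8: [2, 10, 3, 8] len 4
add 11: [2, 10, 3, 8, 11] len 5
Longest all-distinct length: 5.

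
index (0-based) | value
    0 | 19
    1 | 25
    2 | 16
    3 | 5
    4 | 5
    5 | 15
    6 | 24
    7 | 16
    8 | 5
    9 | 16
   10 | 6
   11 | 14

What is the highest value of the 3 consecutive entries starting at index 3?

15

Elements at indices 3..5: 5, 5, 15
max(5, 5, 15) = 15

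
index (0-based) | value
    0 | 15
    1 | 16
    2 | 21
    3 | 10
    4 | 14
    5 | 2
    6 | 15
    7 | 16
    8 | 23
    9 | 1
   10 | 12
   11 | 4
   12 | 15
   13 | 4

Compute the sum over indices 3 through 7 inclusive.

Elements at indices 3..7: 10, 14, 2, 15, 16
sum(10, 14, 2, 15, 16) = 57

57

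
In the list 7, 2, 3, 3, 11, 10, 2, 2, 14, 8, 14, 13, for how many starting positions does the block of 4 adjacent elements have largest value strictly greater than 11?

(7, 2, 3, 3) → max 7
(2, 3, 3, 11) → max 11
(3, 3, 11, 10) → max 11
(3, 11, 10, 2) → max 11
(11, 10, 2, 2) → max 11
(10, 2, 2, 14) → max 14  > 11 ✓
(2, 2, 14, 8) → max 14  > 11 ✓
(2, 14, 8, 14) → max 14  > 11 ✓
(14, 8, 14, 13) → max 14  > 11 ✓
4 windows satisfy the condition.

4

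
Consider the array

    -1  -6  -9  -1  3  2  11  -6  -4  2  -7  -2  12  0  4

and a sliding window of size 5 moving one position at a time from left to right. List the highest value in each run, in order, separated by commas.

Sliding a size-5 window across the 15 values:
[-1, -6, -9, -1, 3] → max 3
[-6, -9, -1, 3, 2] → max 3
[-9, -1, 3, 2, 11] → max 11
[-1, 3, 2, 11, -6] → max 11
[3, 2, 11, -6, -4] → max 11
[2, 11, -6, -4, 2] → max 11
[11, -6, -4, 2, -7] → max 11
[-6, -4, 2, -7, -2] → max 2
[-4, 2, -7, -2, 12] → max 12
[2, -7, -2, 12, 0] → max 12
[-7, -2, 12, 0, 4] → max 12

3, 3, 11, 11, 11, 11, 11, 2, 12, 12, 12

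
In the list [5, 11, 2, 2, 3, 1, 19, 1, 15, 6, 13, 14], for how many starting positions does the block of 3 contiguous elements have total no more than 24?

[5, 11, 2] → sum 18  ≤ 24 ✓
[11, 2, 2] → sum 15  ≤ 24 ✓
[2, 2, 3] → sum 7  ≤ 24 ✓
[2, 3, 1] → sum 6  ≤ 24 ✓
[3, 1, 19] → sum 23  ≤ 24 ✓
[1, 19, 1] → sum 21  ≤ 24 ✓
[19, 1, 15] → sum 35
[1, 15, 6] → sum 22  ≤ 24 ✓
[15, 6, 13] → sum 34
[6, 13, 14] → sum 33
7 windows satisfy the condition.

7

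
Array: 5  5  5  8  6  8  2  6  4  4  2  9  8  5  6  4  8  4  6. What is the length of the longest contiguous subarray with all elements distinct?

6

add 5: [5] len 1
add 5 (repeat 5, move left end past it): [5] len 1
add 5 (repeat 5, move left end past it): [5] len 1
add 8: [5, 8] len 2
add 6: [5, 8, 6] len 3
add 8 (repeat 8, move left end past it): [6, 8] len 2
add 2: [6, 8, 2] len 3
add 6 (repeat 6, move left end past it): [8, 2, 6] len 3
add 4: [8, 2, 6, 4] len 4
add 4 (repeat 4, move left end past it): [4] len 1
add 2: [4, 2] len 2
add 9: [4, 2, 9] len 3
add 8: [4, 2, 9, 8] len 4
add 5: [4, 2, 9, 8, 5] len 5
add 6: [4, 2, 9, 8, 5, 6] len 6
add 4 (repeat 4, move left end past it): [2, 9, 8, 5, 6, 4] len 6
add 8 (repeat 8, move left end past it): [5, 6, 4, 8] len 4
add 4 (repeat 4, move left end past it): [8, 4] len 2
add 6: [8, 4, 6] len 3
Longest all-distinct length: 6.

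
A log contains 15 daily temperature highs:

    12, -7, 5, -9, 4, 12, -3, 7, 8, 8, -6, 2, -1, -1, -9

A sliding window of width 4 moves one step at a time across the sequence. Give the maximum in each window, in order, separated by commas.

12, 5, 12, 12, 12, 12, 8, 8, 8, 8, 2, 2

(12, -7, 5, -9) → max 12
(-7, 5, -9, 4) → max 5
(5, -9, 4, 12) → max 12
(-9, 4, 12, -3) → max 12
(4, 12, -3, 7) → max 12
(12, -3, 7, 8) → max 12
(-3, 7, 8, 8) → max 8
(7, 8, 8, -6) → max 8
(8, 8, -6, 2) → max 8
(8, -6, 2, -1) → max 8
(-6, 2, -1, -1) → max 2
(2, -1, -1, -9) → max 2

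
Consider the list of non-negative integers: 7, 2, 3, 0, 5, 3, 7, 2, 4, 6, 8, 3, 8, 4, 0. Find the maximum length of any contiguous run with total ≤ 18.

[7] sum 7 len 1
[7, 2] sum 9 len 2
[7, 2, 3] sum 12 len 3
[7, 2, 3, 0] sum 12 len 4
[7, 2, 3, 0, 5] sum 17 len 5
[2, 3, 0, 5, 3] sum 13 len 5
[3, 0, 5, 3, 7] sum 18 len 5
[0, 5, 3, 7, 2] sum 17 len 5
[3, 7, 2, 4] sum 16 len 4
[2, 4, 6] sum 12 len 3
[4, 6, 8] sum 18 len 3
[6, 8, 3] sum 17 len 3
[3, 8] sum 11 len 2
[3, 8, 4] sum 15 len 3
[3, 8, 4, 0] sum 15 len 4
Longest length seen: 5.

5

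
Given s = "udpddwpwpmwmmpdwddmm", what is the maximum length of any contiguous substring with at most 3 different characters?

add u: window [u] (1 distinct), len 1
add d: window [u, d] (2 distinct), len 2
add p: window [u, d, p] (3 distinct), len 3
add d: window [u, d, p, d] (3 distinct), len 4
add d: window [u, d, p, d, d] (3 distinct), len 5
add w: window [d, p, d, d, w] (3 distinct), len 5
add p: window [d, p, d, d, w, p] (3 distinct), len 6
add w: window [d, p, d, d, w, p, w] (3 distinct), len 7
add p: window [d, p, d, d, w, p, w, p] (3 distinct), len 8
add m: window [w, p, w, p, m] (3 distinct), len 5
add w: window [w, p, w, p, m, w] (3 distinct), len 6
add m: window [w, p, w, p, m, w, m] (3 distinct), len 7
add m: window [w, p, w, p, m, w, m, m] (3 distinct), len 8
add p: window [w, p, w, p, m, w, m, m, p] (3 distinct), len 9
add d: window [m, m, p, d] (3 distinct), len 4
add w: window [p, d, w] (3 distinct), len 3
add d: window [p, d, w, d] (3 distinct), len 4
add d: window [p, d, w, d, d] (3 distinct), len 5
add m: window [d, w, d, d, m] (3 distinct), len 5
add m: window [d, w, d, d, m, m] (3 distinct), len 6
Longest length with ≤3 distinct: 9.

9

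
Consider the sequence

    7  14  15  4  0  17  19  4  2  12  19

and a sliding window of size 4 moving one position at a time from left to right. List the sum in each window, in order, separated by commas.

(7, 14, 15, 4) → sum 40
(14, 15, 4, 0) → sum 33
(15, 4, 0, 17) → sum 36
(4, 0, 17, 19) → sum 40
(0, 17, 19, 4) → sum 40
(17, 19, 4, 2) → sum 42
(19, 4, 2, 12) → sum 37
(4, 2, 12, 19) → sum 37

40, 33, 36, 40, 40, 42, 37, 37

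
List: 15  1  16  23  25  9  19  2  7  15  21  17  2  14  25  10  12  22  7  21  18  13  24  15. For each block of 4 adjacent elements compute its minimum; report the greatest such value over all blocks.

15 1 16 23 → min 1
1 16 23 25 → min 1
16 23 25 9 → min 9
23 25 9 19 → min 9
25 9 19 2 → min 2
9 19 2 7 → min 2
19 2 7 15 → min 2
2 7 15 21 → min 2
7 15 21 17 → min 7
15 21 17 2 → min 2
21 17 2 14 → min 2
17 2 14 25 → min 2
2 14 25 10 → min 2
14 25 10 12 → min 10
25 10 12 22 → min 10
10 12 22 7 → min 7
12 22 7 21 → min 7
22 7 21 18 → min 7
7 21 18 13 → min 7
21 18 13 24 → min 13
18 13 24 15 → min 13
Greatest of these is 13.

13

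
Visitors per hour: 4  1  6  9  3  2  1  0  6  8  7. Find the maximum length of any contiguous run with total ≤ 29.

8

→ 4: sum 4, len 1
→ 1: sum 5, len 2
→ 6: sum 11, len 3
→ 9: sum 20, len 4
→ 3: sum 23, len 5
→ 2: sum 25, len 6
→ 1: sum 26, len 7
→ 0: sum 26, len 8
→ 6 (dropped 4): sum 28, len 8
→ 8 (dropped 1, 6): sum 29, len 7
→ 7 (dropped 9): sum 27, len 7
Longest length seen: 8.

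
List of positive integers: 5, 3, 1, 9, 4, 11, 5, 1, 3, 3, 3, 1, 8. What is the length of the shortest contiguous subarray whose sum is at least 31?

6

Extend right; whenever the sum reaches 31, record the length and shrink from the left:
add 5: running sum 5 < 31
add 3: running sum 8 < 31
add 1: running sum 9 < 31
add 9: running sum 18 < 31
add 4: running sum 22 < 31
add 11: shortest ending here [5, 3, 1, 9, 4, 11] sum 33, len 6
add 5: shortest ending here [3, 1, 9, 4, 11, 5] sum 33, len 6
add 1: shortest ending here [1, 9, 4, 11, 5, 1] sum 31, len 6
add 3: shortest ending here [9, 4, 11, 5, 1, 3] sum 33, len 6
add 3: shortest ending here [9, 4, 11, 5, 1, 3, 3] sum 36, len 7
add 3: shortest ending here [9, 4, 11, 5, 1, 3, 3, 3] sum 39, len 8
add 1: shortest ending here [4, 11, 5, 1, 3, 3, 3, 1] sum 31, len 8
add 8: shortest ending here [11, 5, 1, 3, 3, 3, 1, 8] sum 35, len 8
Shortest qualifying length: 6.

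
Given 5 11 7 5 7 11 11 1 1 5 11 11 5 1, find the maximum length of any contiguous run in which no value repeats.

[5] len 1
[5, 11] len 2
[5, 11, 7] len 3
[11, 7, 5] len 3
[5, 7] len 2
[5, 7, 11] len 3
[11] len 1
[11, 1] len 2
[1] len 1
[1, 5] len 2
[1, 5, 11] len 3
[11] len 1
[11, 5] len 2
[11, 5, 1] len 3
Longest all-distinct length: 3.

3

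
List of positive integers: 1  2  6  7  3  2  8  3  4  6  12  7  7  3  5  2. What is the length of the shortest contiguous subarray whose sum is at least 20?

3

add 1: running sum 1 < 20
add 2: running sum 3 < 20
add 6: running sum 9 < 20
add 7: running sum 16 < 20
add 3: running sum 19 < 20
end 5: [2, 6, 7, 3, 2] sum 20, len 5
end 6: [7, 3, 2, 8] sum 20, len 4
end 7: [7, 3, 2, 8, 3] sum 23, len 5
end 8: [3, 2, 8, 3, 4] sum 20, len 5
end 9: [8, 3, 4, 6] sum 21, len 4
end 10: [4, 6, 12] sum 22, len 3
end 11: [6, 12, 7] sum 25, len 3
end 12: [12, 7, 7] sum 26, len 3
end 13: [12, 7, 7, 3] sum 29, len 4
end 14: [7, 7, 3, 5] sum 22, len 4
end 15: [7, 7, 3, 5, 2] sum 24, len 5
Shortest qualifying length: 3.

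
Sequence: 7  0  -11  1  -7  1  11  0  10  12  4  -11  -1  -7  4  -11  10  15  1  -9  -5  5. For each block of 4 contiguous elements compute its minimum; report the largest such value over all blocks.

(7, 0, -11, 1) → min -11
(0, -11, 1, -7) → min -11
(-11, 1, -7, 1) → min -11
(1, -7, 1, 11) → min -7
(-7, 1, 11, 0) → min -7
(1, 11, 0, 10) → min 0
(11, 0, 10, 12) → min 0
(0, 10, 12, 4) → min 0
(10, 12, 4, -11) → min -11
(12, 4, -11, -1) → min -11
(4, -11, -1, -7) → min -11
(-11, -1, -7, 4) → min -11
(-1, -7, 4, -11) → min -11
(-7, 4, -11, 10) → min -11
(4, -11, 10, 15) → min -11
(-11, 10, 15, 1) → min -11
(10, 15, 1, -9) → min -9
(15, 1, -9, -5) → min -9
(1, -9, -5, 5) → min -9
Largest of these is 0.

0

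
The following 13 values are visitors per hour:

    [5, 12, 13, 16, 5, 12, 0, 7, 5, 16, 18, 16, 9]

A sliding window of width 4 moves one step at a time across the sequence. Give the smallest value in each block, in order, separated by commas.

5, 5, 5, 0, 0, 0, 0, 5, 5, 9

Sliding a size-4 window across the 13 values:
(5, 12, 13, 16) → min 5
(12, 13, 16, 5) → min 5
(13, 16, 5, 12) → min 5
(16, 5, 12, 0) → min 0
(5, 12, 0, 7) → min 0
(12, 0, 7, 5) → min 0
(0, 7, 5, 16) → min 0
(7, 5, 16, 18) → min 5
(5, 16, 18, 16) → min 5
(16, 18, 16, 9) → min 9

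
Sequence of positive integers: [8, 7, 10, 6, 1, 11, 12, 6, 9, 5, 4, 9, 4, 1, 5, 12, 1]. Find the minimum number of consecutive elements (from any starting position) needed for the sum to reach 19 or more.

2

Extend right; whenever the sum reaches 19, record the length and shrink from the left:
add 8: running sum 8 < 19
add 7: running sum 15 < 19
end 2: [8, 7, 10] sum 25, len 3
end 3: [7, 10, 6] sum 23, len 3
end 4: [7, 10, 6, 1] sum 24, len 4
end 5: [10, 6, 1, 11] sum 28, len 4
end 6: [11, 12] sum 23, len 2
end 7: [11, 12, 6] sum 29, len 3
end 8: [12, 6, 9] sum 27, len 3
end 9: [6, 9, 5] sum 20, len 3
end 10: [6, 9, 5, 4] sum 24, len 4
end 11: [9, 5, 4, 9] sum 27, len 4
end 12: [5, 4, 9, 4] sum 22, len 4
end 13: [5, 4, 9, 4, 1] sum 23, len 5
end 14: [9, 4, 1, 5] sum 19, len 4
end 15: [4, 1, 5, 12] sum 22, len 4
end 16: [1, 5, 12, 1] sum 19, len 4
Shortest qualifying length: 2.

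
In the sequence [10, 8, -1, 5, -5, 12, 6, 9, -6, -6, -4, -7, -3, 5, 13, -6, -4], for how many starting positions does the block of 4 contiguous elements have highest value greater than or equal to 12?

[10, 8, -1, 5] → max 10
[8, -1, 5, -5] → max 8
[-1, 5, -5, 12] → max 12  ≥ 12 ✓
[5, -5, 12, 6] → max 12  ≥ 12 ✓
[-5, 12, 6, 9] → max 12  ≥ 12 ✓
[12, 6, 9, -6] → max 12  ≥ 12 ✓
[6, 9, -6, -6] → max 9
[9, -6, -6, -4] → max 9
[-6, -6, -4, -7] → max -4
[-6, -4, -7, -3] → max -3
[-4, -7, -3, 5] → max 5
[-7, -3, 5, 13] → max 13  ≥ 12 ✓
[-3, 5, 13, -6] → max 13  ≥ 12 ✓
[5, 13, -6, -4] → max 13  ≥ 12 ✓
7 windows satisfy the condition.

7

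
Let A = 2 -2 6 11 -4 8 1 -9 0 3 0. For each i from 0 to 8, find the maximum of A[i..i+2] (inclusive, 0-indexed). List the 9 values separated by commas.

6, 11, 11, 11, 8, 8, 1, 3, 3

Sliding a size-3 window across the 11 values:
[2, -2, 6] → max 6
[-2, 6, 11] → max 11
[6, 11, -4] → max 11
[11, -4, 8] → max 11
[-4, 8, 1] → max 8
[8, 1, -9] → max 8
[1, -9, 0] → max 1
[-9, 0, 3] → max 3
[0, 3, 0] → max 3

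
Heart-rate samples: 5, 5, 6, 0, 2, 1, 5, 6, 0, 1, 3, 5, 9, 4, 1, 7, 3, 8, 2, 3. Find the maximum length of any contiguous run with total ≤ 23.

Extend to the right; shrink from the left whenever the sum exceeds 23:
[5] sum 5 len 1
[5, 5] sum 10 len 2
[5, 5, 6] sum 16 len 3
[5, 5, 6, 0] sum 16 len 4
[5, 5, 6, 0, 2] sum 18 len 5
[5, 5, 6, 0, 2, 1] sum 19 len 6
[5, 6, 0, 2, 1, 5] sum 19 len 6
[6, 0, 2, 1, 5, 6] sum 20 len 6
[6, 0, 2, 1, 5, 6, 0] sum 20 len 7
[6, 0, 2, 1, 5, 6, 0, 1] sum 21 len 8
[0, 2, 1, 5, 6, 0, 1, 3] sum 18 len 8
[0, 2, 1, 5, 6, 0, 1, 3, 5] sum 23 len 9
[0, 1, 3, 5, 9] sum 18 len 5
[0, 1, 3, 5, 9, 4] sum 22 len 6
[0, 1, 3, 5, 9, 4, 1] sum 23 len 7
[9, 4, 1, 7] sum 21 len 4
[4, 1, 7, 3] sum 15 len 4
[4, 1, 7, 3, 8] sum 23 len 5
[1, 7, 3, 8, 2] sum 21 len 5
[7, 3, 8, 2, 3] sum 23 len 5
Longest length seen: 9.

9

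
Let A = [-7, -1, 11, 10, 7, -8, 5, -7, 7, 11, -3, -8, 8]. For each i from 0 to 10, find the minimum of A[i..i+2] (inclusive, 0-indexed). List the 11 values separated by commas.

-7, -1, 7, -8, -8, -8, -7, -7, -3, -8, -8

-7 -1 11 → min -7
-1 11 10 → min -1
11 10 7 → min 7
10 7 -8 → min -8
7 -8 5 → min -8
-8 5 -7 → min -8
5 -7 7 → min -7
-7 7 11 → min -7
7 11 -3 → min -3
11 -3 -8 → min -8
-3 -8 8 → min -8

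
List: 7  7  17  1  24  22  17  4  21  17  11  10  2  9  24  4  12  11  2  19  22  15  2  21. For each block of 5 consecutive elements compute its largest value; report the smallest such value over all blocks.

17

7 7 17 1 24 → max 24
7 17 1 24 22 → max 24
17 1 24 22 17 → max 24
1 24 22 17 4 → max 24
24 22 17 4 21 → max 24
22 17 4 21 17 → max 22
17 4 21 17 11 → max 21
4 21 17 11 10 → max 21
21 17 11 10 2 → max 21
17 11 10 2 9 → max 17
11 10 2 9 24 → max 24
10 2 9 24 4 → max 24
2 9 24 4 12 → max 24
9 24 4 12 11 → max 24
24 4 12 11 2 → max 24
4 12 11 2 19 → max 19
12 11 2 19 22 → max 22
11 2 19 22 15 → max 22
2 19 22 15 2 → max 22
19 22 15 2 21 → max 22
Smallest of these is 17.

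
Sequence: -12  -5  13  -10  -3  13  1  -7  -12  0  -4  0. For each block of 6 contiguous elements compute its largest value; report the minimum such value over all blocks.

-12 -5 13 -10 -3 13 → max 13
-5 13 -10 -3 13 1 → max 13
13 -10 -3 13 1 -7 → max 13
-10 -3 13 1 -7 -12 → max 13
-3 13 1 -7 -12 0 → max 13
13 1 -7 -12 0 -4 → max 13
1 -7 -12 0 -4 0 → max 1
Minimum of these is 1.

1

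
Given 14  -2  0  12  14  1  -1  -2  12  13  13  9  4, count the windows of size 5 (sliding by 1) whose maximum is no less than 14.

5

(14, -2, 0, 12, 14) → max 14  ≥ 14 ✓
(-2, 0, 12, 14, 1) → max 14  ≥ 14 ✓
(0, 12, 14, 1, -1) → max 14  ≥ 14 ✓
(12, 14, 1, -1, -2) → max 14  ≥ 14 ✓
(14, 1, -1, -2, 12) → max 14  ≥ 14 ✓
(1, -1, -2, 12, 13) → max 13
(-1, -2, 12, 13, 13) → max 13
(-2, 12, 13, 13, 9) → max 13
(12, 13, 13, 9, 4) → max 13
5 windows satisfy the condition.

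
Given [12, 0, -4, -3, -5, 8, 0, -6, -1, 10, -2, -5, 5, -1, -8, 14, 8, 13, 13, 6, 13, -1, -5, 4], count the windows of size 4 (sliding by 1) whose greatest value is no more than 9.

7

[12, 0, -4, -3] → max 12
[0, -4, -3, -5] → max 0  ≤ 9 ✓
[-4, -3, -5, 8] → max 8  ≤ 9 ✓
[-3, -5, 8, 0] → max 8  ≤ 9 ✓
[-5, 8, 0, -6] → max 8  ≤ 9 ✓
[8, 0, -6, -1] → max 8  ≤ 9 ✓
[0, -6, -1, 10] → max 10
[-6, -1, 10, -2] → max 10
[-1, 10, -2, -5] → max 10
[10, -2, -5, 5] → max 10
[-2, -5, 5, -1] → max 5  ≤ 9 ✓
[-5, 5, -1, -8] → max 5  ≤ 9 ✓
[5, -1, -8, 14] → max 14
[-1, -8, 14, 8] → max 14
[-8, 14, 8, 13] → max 14
[14, 8, 13, 13] → max 14
[8, 13, 13, 6] → max 13
[13, 13, 6, 13] → max 13
[13, 6, 13, -1] → max 13
[6, 13, -1, -5] → max 13
[13, -1, -5, 4] → max 13
7 windows satisfy the condition.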